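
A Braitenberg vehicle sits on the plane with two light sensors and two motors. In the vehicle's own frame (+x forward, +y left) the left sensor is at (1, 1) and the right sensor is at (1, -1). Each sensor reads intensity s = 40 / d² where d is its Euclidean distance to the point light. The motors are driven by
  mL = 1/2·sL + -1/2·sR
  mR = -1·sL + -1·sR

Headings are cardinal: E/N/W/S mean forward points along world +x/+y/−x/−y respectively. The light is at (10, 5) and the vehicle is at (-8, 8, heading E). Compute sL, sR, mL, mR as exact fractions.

8/61 40/293 -48/17873 -4784/17873

left sensor world pos  = (-7, 9); dL² = 305
right sensor world pos = (-7, 7); dR² = 293
sL = 40/305 = 8/61
sR = 40/293 = 40/293
mL = 1/2·sL + -1/2·sR = -48/17873
mR = -1·sL + -1·sR = -4784/17873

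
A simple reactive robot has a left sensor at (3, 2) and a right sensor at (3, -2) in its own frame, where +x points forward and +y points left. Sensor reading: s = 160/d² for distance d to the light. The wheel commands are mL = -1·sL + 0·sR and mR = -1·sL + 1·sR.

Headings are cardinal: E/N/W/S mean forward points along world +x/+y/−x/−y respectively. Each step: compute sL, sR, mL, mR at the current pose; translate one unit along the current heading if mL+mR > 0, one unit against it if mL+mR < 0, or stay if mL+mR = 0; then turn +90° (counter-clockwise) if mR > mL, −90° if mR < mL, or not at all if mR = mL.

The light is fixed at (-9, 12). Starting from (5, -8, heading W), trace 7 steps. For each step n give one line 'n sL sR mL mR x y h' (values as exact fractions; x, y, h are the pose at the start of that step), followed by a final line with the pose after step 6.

0 32/121 32/89 -32/121 1024/10769 5 -8 W
1 80/409 80/349 -80/409 4800/142741 6 -8 S
2 160/613 32/153 -160/613 -4864/93789 6 -7 E
3 2/5 5/16 -2/5 -7/80 5 -7 N
4 32/121 32/89 -32/121 1024/10769 5 -8 W
5 80/409 80/349 -80/409 4800/142741 6 -8 S
6 160/613 32/153 -160/613 -4864/93789 6 -7 E
final 5 -7 N

n=0: pose=(5,-8,W); sL=32/121, sR=32/89; mL=-32/121, mR=1024/10769; mL+mR=-1824/10769 → advance -1; mR−mL=32/89 → turn +1·90°
n=1: pose=(6,-8,S); sL=80/409, sR=80/349; mL=-80/409, mR=4800/142741; mL+mR=-23120/142741 → advance -1; mR−mL=80/349 → turn +1·90°
n=2: pose=(6,-7,E); sL=160/613, sR=32/153; mL=-160/613, mR=-4864/93789; mL+mR=-29344/93789 → advance -1; mR−mL=32/153 → turn +1·90°
n=3: pose=(5,-7,N); sL=2/5, sR=5/16; mL=-2/5, mR=-7/80; mL+mR=-39/80 → advance -1; mR−mL=5/16 → turn +1·90°
n=4: pose=(5,-8,W); sL=32/121, sR=32/89; mL=-32/121, mR=1024/10769; mL+mR=-1824/10769 → advance -1; mR−mL=32/89 → turn +1·90°
n=5: pose=(6,-8,S); sL=80/409, sR=80/349; mL=-80/409, mR=4800/142741; mL+mR=-23120/142741 → advance -1; mR−mL=80/349 → turn +1·90°
n=6: pose=(6,-7,E); sL=160/613, sR=32/153; mL=-160/613, mR=-4864/93789; mL+mR=-29344/93789 → advance -1; mR−mL=32/153 → turn +1·90°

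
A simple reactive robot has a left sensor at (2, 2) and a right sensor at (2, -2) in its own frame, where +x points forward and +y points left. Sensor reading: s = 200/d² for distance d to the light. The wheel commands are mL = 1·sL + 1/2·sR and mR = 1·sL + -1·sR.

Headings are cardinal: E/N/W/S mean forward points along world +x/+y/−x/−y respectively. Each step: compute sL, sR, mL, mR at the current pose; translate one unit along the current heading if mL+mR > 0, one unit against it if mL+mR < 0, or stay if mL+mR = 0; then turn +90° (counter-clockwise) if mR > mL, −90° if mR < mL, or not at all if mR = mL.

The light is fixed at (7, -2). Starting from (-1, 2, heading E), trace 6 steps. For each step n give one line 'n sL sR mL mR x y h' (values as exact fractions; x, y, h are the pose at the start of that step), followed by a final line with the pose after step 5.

0 25/9 5 95/18 -20/9 -1 2 E
1 200/29 40/17 3980/493 2240/493 0 2 S
2 100/41 100/53 7350/2173 1200/2173 0 1 W
3 8/5 200/61 988/305 -512/305 -1 1 N
4 25/9 5 95/18 -20/9 -1 2 E
5 200/29 40/17 3980/493 2240/493 0 2 S
final 0 1 W

n=0: pose=(-1,2,E); sL=25/9, sR=5; mL=95/18, mR=-20/9; mL+mR=55/18 → advance +1; mR−mL=-15/2 → turn -1·90°
n=1: pose=(0,2,S); sL=200/29, sR=40/17; mL=3980/493, mR=2240/493; mL+mR=6220/493 → advance +1; mR−mL=-60/17 → turn -1·90°
n=2: pose=(0,1,W); sL=100/41, sR=100/53; mL=7350/2173, mR=1200/2173; mL+mR=8550/2173 → advance +1; mR−mL=-150/53 → turn -1·90°
n=3: pose=(-1,1,N); sL=8/5, sR=200/61; mL=988/305, mR=-512/305; mL+mR=476/305 → advance +1; mR−mL=-300/61 → turn -1·90°
n=4: pose=(-1,2,E); sL=25/9, sR=5; mL=95/18, mR=-20/9; mL+mR=55/18 → advance +1; mR−mL=-15/2 → turn -1·90°
n=5: pose=(0,2,S); sL=200/29, sR=40/17; mL=3980/493, mR=2240/493; mL+mR=6220/493 → advance +1; mR−mL=-60/17 → turn -1·90°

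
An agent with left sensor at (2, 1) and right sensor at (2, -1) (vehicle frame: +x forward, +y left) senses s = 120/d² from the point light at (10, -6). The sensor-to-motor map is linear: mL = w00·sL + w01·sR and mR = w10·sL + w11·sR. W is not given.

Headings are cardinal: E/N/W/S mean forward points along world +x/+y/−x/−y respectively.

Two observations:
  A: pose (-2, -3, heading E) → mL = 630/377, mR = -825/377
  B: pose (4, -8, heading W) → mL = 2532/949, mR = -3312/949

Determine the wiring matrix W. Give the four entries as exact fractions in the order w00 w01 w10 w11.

1/2 1 -1 -1

obs A: pose=(-2,-3,E) → sL=30/29, sR=15/13, mL=630/377, mR=-825/377
obs B: pose=(4,-8,W) → sL=120/73, sR=24/13, mL=2532/949, mR=-3312/949
sensor matrix S = [[30/29, 15/13], [120/73, 24/13]]; det S = 360/27521
solve [mL_A; mL_B] = S·[w00; w01] and [mR_A; mR_B] = S·[w10; w11]:
  w00 = 1/2, w01 = 1, w10 = -1, w11 = -1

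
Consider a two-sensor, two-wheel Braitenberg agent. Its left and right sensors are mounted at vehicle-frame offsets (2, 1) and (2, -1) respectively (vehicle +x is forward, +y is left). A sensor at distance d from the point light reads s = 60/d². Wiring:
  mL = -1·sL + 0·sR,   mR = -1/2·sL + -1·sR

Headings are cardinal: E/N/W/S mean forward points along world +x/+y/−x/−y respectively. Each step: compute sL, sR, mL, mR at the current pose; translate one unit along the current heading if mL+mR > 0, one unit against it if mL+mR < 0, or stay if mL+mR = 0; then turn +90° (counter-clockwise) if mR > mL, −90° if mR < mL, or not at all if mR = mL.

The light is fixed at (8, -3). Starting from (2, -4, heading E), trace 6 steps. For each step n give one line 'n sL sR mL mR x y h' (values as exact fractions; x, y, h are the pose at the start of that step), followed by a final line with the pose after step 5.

0 15/4 3 -15/4 -39/8 2 -4 E
1 4/3 60/73 -4/3 -326/219 1 -4 S
2 30/41 30/41 -30/41 -45/41 1 -3 W
3 60/53 60/29 -60/53 -4050/1537 2 -3 N
4 15/4 3 -15/4 -39/8 2 -4 E
5 4/3 60/73 -4/3 -326/219 1 -4 S
final 1 -3 W

n=0: pose=(2,-4,E); sL=15/4, sR=3; mL=-15/4, mR=-39/8; mL+mR=-69/8 → advance -1; mR−mL=-9/8 → turn -1·90°
n=1: pose=(1,-4,S); sL=4/3, sR=60/73; mL=-4/3, mR=-326/219; mL+mR=-206/73 → advance -1; mR−mL=-34/219 → turn -1·90°
n=2: pose=(1,-3,W); sL=30/41, sR=30/41; mL=-30/41, mR=-45/41; mL+mR=-75/41 → advance -1; mR−mL=-15/41 → turn -1·90°
n=3: pose=(2,-3,N); sL=60/53, sR=60/29; mL=-60/53, mR=-4050/1537; mL+mR=-5790/1537 → advance -1; mR−mL=-2310/1537 → turn -1·90°
n=4: pose=(2,-4,E); sL=15/4, sR=3; mL=-15/4, mR=-39/8; mL+mR=-69/8 → advance -1; mR−mL=-9/8 → turn -1·90°
n=5: pose=(1,-4,S); sL=4/3, sR=60/73; mL=-4/3, mR=-326/219; mL+mR=-206/73 → advance -1; mR−mL=-34/219 → turn -1·90°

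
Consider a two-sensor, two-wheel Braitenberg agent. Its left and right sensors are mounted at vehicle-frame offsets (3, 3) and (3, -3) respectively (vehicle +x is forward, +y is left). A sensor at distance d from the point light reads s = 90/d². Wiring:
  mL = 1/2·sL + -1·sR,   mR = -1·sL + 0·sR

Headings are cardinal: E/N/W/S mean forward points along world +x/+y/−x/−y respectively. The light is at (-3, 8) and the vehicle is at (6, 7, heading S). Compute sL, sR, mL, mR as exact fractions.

9/16 45/26 -603/416 -9/16

left sensor world pos  = (9, 4); dL² = 160
right sensor world pos = (3, 4); dR² = 52
sL = 90/160 = 9/16
sR = 90/52 = 45/26
mL = 1/2·sL + -1·sR = -603/416
mR = -1·sL + 0·sR = -9/16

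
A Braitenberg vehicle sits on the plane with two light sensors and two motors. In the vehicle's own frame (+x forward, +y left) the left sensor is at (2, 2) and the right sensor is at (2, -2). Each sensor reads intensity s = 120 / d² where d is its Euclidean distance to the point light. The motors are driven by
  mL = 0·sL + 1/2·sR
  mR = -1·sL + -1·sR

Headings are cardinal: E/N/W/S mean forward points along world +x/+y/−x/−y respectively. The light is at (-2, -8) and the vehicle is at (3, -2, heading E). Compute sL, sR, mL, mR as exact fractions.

120/113 24/13 12/13 -4272/1469

left sensor world pos  = (5, 0); dL² = 113
right sensor world pos = (5, -4); dR² = 65
sL = 120/113 = 120/113
sR = 120/65 = 24/13
mL = 0·sL + 1/2·sR = 12/13
mR = -1·sL + -1·sR = -4272/1469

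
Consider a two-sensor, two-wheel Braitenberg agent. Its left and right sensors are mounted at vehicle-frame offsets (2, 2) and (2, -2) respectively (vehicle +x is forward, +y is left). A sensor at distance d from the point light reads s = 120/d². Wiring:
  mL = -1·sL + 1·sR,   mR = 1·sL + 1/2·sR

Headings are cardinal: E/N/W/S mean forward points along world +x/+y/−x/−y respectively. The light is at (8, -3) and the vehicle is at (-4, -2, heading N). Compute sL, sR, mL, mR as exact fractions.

24/41 120/109 2304/4469 5076/4469

left sensor world pos  = (-6, 0); dL² = 205
right sensor world pos = (-2, 0); dR² = 109
sL = 120/205 = 24/41
sR = 120/109 = 120/109
mL = -1·sL + 1·sR = 2304/4469
mR = 1·sL + 1/2·sR = 5076/4469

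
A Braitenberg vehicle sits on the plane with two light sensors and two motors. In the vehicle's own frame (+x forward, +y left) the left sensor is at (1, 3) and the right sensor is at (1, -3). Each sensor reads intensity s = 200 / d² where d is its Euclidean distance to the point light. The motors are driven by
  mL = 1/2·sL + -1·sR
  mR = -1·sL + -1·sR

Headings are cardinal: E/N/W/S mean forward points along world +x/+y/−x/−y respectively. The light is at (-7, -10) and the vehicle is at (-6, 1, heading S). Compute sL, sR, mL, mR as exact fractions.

left sensor world pos  = (-3, 0); dL² = 116
right sensor world pos = (-9, 0); dR² = 104
sL = 200/116 = 50/29
sR = 200/104 = 25/13
mL = 1/2·sL + -1·sR = -400/377
mR = -1·sL + -1·sR = -1375/377

50/29 25/13 -400/377 -1375/377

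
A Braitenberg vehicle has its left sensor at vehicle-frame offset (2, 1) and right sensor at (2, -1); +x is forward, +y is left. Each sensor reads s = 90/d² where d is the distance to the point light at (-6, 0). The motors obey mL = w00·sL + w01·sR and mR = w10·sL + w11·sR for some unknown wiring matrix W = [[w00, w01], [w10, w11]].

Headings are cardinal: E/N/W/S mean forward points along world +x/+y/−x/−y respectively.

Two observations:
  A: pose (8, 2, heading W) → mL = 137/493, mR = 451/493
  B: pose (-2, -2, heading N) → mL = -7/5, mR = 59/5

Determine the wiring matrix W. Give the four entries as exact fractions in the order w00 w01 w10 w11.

-1/2 1 1 1/2

obs A: pose=(8,2,W) → sL=18/29, sR=10/17, mL=137/493, mR=451/493
obs B: pose=(-2,-2,N) → sL=10, sR=18/5, mL=-7/5, mR=59/5
sensor matrix S = [[18/29, 10/17], [10, 18/5]]; det S = -8992/2465
solve [mL_A; mL_B] = S·[w00; w01] and [mR_A; mR_B] = S·[w10; w11]:
  w00 = -1/2, w01 = 1, w10 = 1, w11 = 1/2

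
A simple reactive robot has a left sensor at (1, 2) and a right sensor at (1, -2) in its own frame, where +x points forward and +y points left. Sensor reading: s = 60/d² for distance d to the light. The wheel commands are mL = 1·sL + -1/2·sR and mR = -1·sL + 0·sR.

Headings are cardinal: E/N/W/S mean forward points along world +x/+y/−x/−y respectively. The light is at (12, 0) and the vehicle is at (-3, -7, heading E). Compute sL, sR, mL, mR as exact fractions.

60/221 60/277 9990/61217 -60/221

left sensor world pos  = (-2, -5); dL² = 221
right sensor world pos = (-2, -9); dR² = 277
sL = 60/221 = 60/221
sR = 60/277 = 60/277
mL = 1·sL + -1/2·sR = 9990/61217
mR = -1·sL + 0·sR = -60/221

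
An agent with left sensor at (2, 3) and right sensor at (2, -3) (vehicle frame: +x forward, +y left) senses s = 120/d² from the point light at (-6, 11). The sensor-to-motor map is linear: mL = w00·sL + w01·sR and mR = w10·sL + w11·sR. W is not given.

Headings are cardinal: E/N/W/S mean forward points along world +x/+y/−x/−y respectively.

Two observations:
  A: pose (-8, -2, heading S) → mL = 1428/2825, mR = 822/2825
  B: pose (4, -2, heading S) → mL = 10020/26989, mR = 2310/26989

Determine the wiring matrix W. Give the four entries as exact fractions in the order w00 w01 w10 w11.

obs A: pose=(-8,-2,S) → sL=60/113, sR=12/25, mL=1428/2825, mR=822/2825
obs B: pose=(4,-2,S) → sL=60/197, sR=60/137, mL=10020/26989, mR=2310/26989
sensor matrix S = [[60/113, 12/25], [60/197, 60/137]]; det S = 1316736/15248785
solve [mL_A; mL_B] = S·[w00; w01] and [mR_A; mR_B] = S·[w10; w11]:
  w00 = 1/2, w01 = 1/2, w10 = 1, w11 = -1/2

1/2 1/2 1 -1/2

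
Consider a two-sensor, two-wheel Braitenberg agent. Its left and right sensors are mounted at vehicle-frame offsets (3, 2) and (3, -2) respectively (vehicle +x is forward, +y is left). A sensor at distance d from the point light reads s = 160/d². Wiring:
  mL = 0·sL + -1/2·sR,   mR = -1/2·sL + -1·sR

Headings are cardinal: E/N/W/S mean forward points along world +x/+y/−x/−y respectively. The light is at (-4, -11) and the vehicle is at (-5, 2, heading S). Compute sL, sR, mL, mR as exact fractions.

left sensor world pos  = (-3, -1); dL² = 101
right sensor world pos = (-7, -1); dR² = 109
sL = 160/101 = 160/101
sR = 160/109 = 160/109
mL = 0·sL + -1/2·sR = -80/109
mR = -1/2·sL + -1·sR = -24880/11009

160/101 160/109 -80/109 -24880/11009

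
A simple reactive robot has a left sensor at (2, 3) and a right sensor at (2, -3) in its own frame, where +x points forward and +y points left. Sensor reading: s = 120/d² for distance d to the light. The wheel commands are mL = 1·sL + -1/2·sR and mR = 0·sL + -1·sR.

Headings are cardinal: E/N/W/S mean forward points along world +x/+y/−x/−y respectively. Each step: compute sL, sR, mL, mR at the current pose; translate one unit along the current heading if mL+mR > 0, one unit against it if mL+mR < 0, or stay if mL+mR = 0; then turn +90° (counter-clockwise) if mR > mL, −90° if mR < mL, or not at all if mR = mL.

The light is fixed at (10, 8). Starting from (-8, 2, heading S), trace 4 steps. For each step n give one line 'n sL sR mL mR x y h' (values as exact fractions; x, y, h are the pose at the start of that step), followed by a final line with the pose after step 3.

n=0: pose=(-8,2,S); sL=120/289, sR=24/101; mL=8652/29189, mR=-24/101; mL+mR=1716/29189 → advance +1; mR−mL=-15588/29189 → turn -1·90°
n=1: pose=(-8,1,W); sL=6/25, sR=15/52; mL=249/2600, mR=-15/52; mL+mR=-501/2600 → advance -1; mR−mL=-999/2600 → turn -1·90°
n=2: pose=(-7,1,N); sL=24/85, sR=120/221; mL=12/1105, mR=-120/221; mL+mR=-588/1105 → advance -1; mR−mL=-36/65 → turn -1·90°
n=3: pose=(-7,0,E); sL=12/25, sR=60/173; mL=1326/4325, mR=-60/173; mL+mR=-174/4325 → advance -1; mR−mL=-2826/4325 → turn -1·90°

0 120/289 24/101 8652/29189 -24/101 -8 2 S
1 6/25 15/52 249/2600 -15/52 -8 1 W
2 24/85 120/221 12/1105 -120/221 -7 1 N
3 12/25 60/173 1326/4325 -60/173 -7 0 E
final -8 0 S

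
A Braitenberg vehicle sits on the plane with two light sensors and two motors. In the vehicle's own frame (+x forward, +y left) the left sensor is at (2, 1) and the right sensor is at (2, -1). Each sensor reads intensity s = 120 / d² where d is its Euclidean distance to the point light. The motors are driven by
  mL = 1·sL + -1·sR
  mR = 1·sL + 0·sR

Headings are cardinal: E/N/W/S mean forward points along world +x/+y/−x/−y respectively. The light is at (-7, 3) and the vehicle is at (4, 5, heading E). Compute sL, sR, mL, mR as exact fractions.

60/89 12/17 -48/1513 60/89

left sensor world pos  = (6, 6); dL² = 178
right sensor world pos = (6, 4); dR² = 170
sL = 120/178 = 60/89
sR = 120/170 = 12/17
mL = 1·sL + -1·sR = -48/1513
mR = 1·sL + 0·sR = 60/89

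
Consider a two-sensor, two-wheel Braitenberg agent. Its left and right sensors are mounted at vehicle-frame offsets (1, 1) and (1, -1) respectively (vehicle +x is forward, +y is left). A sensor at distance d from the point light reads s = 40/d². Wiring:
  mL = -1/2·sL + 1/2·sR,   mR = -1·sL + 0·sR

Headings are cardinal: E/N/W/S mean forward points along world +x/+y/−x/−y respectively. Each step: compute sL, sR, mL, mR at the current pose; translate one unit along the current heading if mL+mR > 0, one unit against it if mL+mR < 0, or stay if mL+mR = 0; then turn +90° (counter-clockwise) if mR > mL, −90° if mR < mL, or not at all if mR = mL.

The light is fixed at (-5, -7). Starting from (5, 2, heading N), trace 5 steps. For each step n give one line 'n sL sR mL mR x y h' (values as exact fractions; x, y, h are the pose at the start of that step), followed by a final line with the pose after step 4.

0 40/181 40/221 -800/40001 -40/181 5 2 N
1 20/101 4/17 32/1717 -20/101 5 1 E
2 40/149 40/113 720/16837 -40/149 4 1 S
3 5/16 10/41 -45/1312 -5/16 4 2 W
4 40/181 40/221 -800/40001 -40/181 5 2 N
final 5 1 E

n=0: pose=(5,2,N); sL=40/181, sR=40/221; mL=-800/40001, mR=-40/181; mL+mR=-9640/40001 → advance -1; mR−mL=-8040/40001 → turn -1·90°
n=1: pose=(5,1,E); sL=20/101, sR=4/17; mL=32/1717, mR=-20/101; mL+mR=-308/1717 → advance -1; mR−mL=-372/1717 → turn -1·90°
n=2: pose=(4,1,S); sL=40/149, sR=40/113; mL=720/16837, mR=-40/149; mL+mR=-3800/16837 → advance -1; mR−mL=-5240/16837 → turn -1·90°
n=3: pose=(4,2,W); sL=5/16, sR=10/41; mL=-45/1312, mR=-5/16; mL+mR=-455/1312 → advance -1; mR−mL=-365/1312 → turn -1·90°
n=4: pose=(5,2,N); sL=40/181, sR=40/221; mL=-800/40001, mR=-40/181; mL+mR=-9640/40001 → advance -1; mR−mL=-8040/40001 → turn -1·90°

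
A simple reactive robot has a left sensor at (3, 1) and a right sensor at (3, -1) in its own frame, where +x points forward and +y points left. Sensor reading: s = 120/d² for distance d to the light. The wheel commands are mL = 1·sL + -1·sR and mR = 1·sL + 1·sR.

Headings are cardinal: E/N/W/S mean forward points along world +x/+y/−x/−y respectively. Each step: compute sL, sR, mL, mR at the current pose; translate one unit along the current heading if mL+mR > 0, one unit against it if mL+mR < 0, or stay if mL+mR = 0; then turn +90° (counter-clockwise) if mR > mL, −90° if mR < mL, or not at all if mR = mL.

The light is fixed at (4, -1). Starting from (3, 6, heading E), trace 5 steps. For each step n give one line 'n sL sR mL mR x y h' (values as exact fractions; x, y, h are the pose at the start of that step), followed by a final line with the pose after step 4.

0 30/17 3 -21/17 81/17 3 6 E
1 120/101 120/101 0 240/101 4 6 N
2 60/29 4/3 64/87 296/87 4 7 W
3 24/5 120/29 96/145 1296/145 3 7 S
4 30/17 3 -21/17 81/17 3 6 E
final 4 6 N

n=0: pose=(3,6,E); sL=30/17, sR=3; mL=-21/17, mR=81/17; mL+mR=60/17 → advance +1; mR−mL=6 → turn +1·90°
n=1: pose=(4,6,N); sL=120/101, sR=120/101; mL=0, mR=240/101; mL+mR=240/101 → advance +1; mR−mL=240/101 → turn +1·90°
n=2: pose=(4,7,W); sL=60/29, sR=4/3; mL=64/87, mR=296/87; mL+mR=120/29 → advance +1; mR−mL=8/3 → turn +1·90°
n=3: pose=(3,7,S); sL=24/5, sR=120/29; mL=96/145, mR=1296/145; mL+mR=48/5 → advance +1; mR−mL=240/29 → turn +1·90°
n=4: pose=(3,6,E); sL=30/17, sR=3; mL=-21/17, mR=81/17; mL+mR=60/17 → advance +1; mR−mL=6 → turn +1·90°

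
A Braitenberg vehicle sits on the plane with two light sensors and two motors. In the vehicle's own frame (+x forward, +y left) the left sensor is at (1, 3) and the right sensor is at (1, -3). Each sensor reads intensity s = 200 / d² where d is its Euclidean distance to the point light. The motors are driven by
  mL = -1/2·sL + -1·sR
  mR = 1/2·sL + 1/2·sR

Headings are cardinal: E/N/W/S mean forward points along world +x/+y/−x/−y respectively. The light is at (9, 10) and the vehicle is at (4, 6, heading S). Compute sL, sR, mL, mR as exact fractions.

left sensor world pos  = (7, 5); dL² = 29
right sensor world pos = (1, 5); dR² = 89
sL = 200/29 = 200/29
sR = 200/89 = 200/89
mL = -1/2·sL + -1·sR = -14700/2581
mR = 1/2·sL + 1/2·sR = 11800/2581

200/29 200/89 -14700/2581 11800/2581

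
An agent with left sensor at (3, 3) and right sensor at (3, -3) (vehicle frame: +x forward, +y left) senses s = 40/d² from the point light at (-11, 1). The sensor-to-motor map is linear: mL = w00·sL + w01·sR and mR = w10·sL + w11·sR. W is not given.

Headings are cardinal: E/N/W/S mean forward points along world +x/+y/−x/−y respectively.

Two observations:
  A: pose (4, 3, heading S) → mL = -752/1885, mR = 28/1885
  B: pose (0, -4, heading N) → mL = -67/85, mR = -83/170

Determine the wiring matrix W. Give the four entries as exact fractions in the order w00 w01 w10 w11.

obs A: pose=(4,3,S) → sL=8/65, sR=8/29, mL=-752/1885, mR=28/1885
obs B: pose=(0,-4,N) → sL=10/17, sR=1/5, mL=-67/85, mR=-83/170
sensor matrix S = [[8/65, 8/29], [10/17, 1/5]]; det S = -22056/160225
solve [mL_A; mL_B] = S·[w00; w01] and [mR_A; mR_B] = S·[w10; w11]:
  w00 = -1, w01 = -1, w10 = -1, w11 = 1/2

-1 -1 -1 1/2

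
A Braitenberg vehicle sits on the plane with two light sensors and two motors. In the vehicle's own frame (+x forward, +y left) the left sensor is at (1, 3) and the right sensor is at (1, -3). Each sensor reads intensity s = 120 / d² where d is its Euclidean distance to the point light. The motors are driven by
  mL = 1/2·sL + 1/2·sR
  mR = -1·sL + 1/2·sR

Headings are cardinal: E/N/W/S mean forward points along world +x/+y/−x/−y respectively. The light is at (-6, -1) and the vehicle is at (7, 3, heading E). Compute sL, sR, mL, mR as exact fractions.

left sensor world pos  = (8, 6); dL² = 245
right sensor world pos = (8, 0); dR² = 197
sL = 120/245 = 24/49
sR = 120/197 = 120/197
mL = 1/2·sL + 1/2·sR = 5304/9653
mR = -1·sL + 1/2·sR = -1788/9653

24/49 120/197 5304/9653 -1788/9653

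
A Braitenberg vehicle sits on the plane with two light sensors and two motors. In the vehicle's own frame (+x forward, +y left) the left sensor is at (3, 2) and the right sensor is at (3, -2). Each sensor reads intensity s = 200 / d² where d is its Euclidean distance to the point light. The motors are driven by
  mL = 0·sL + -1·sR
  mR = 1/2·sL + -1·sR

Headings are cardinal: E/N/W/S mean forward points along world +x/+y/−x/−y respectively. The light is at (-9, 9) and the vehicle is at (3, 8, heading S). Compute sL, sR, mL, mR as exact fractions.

50/53 50/29 -50/29 -1925/1537

left sensor world pos  = (5, 5); dL² = 212
right sensor world pos = (1, 5); dR² = 116
sL = 200/212 = 50/53
sR = 200/116 = 50/29
mL = 0·sL + -1·sR = -50/29
mR = 1/2·sL + -1·sR = -1925/1537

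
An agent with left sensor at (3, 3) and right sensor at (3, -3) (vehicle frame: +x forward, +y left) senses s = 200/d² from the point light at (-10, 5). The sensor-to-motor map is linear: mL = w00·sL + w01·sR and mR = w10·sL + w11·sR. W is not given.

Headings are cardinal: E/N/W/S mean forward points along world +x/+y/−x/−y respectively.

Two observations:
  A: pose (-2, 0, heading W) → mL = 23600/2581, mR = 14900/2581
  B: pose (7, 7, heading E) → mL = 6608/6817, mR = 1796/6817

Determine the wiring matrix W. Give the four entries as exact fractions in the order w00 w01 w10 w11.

1 1 -1/2 1

obs A: pose=(-2,0,W) → sL=200/89, sR=200/29, mL=23600/2581, mR=14900/2581
obs B: pose=(7,7,E) → sL=8/17, sR=200/401, mL=6608/6817, mR=1796/6817
sensor matrix S = [[200/89, 200/29], [8/17, 200/401]]; det S = -37382400/17594677
solve [mL_A; mL_B] = S·[w00; w01] and [mR_A; mR_B] = S·[w10; w11]:
  w00 = 1, w01 = 1, w10 = -1/2, w11 = 1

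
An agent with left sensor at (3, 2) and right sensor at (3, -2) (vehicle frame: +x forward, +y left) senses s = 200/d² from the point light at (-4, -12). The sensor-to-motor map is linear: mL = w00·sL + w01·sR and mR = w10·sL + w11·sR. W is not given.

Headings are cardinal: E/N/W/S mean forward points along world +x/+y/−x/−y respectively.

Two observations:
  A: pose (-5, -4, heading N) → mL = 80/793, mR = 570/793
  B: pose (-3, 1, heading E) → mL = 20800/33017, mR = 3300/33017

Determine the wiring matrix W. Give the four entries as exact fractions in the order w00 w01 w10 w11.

obs A: pose=(-5,-4,N) → sL=20/13, sR=100/61, mL=80/793, mR=570/793
obs B: pose=(-3,1,E) → sL=200/241, sR=200/137, mL=20800/33017, mR=3300/33017
sensor matrix S = [[20/13, 100/61], [200/241, 200/137]]; det S = 23184000/26182481
solve [mL_A; mL_B] = S·[w00; w01] and [mR_A; mR_B] = S·[w10; w11]:
  w00 = -1, w01 = 1, w10 = 1, w11 = -1/2

-1 1 1 -1/2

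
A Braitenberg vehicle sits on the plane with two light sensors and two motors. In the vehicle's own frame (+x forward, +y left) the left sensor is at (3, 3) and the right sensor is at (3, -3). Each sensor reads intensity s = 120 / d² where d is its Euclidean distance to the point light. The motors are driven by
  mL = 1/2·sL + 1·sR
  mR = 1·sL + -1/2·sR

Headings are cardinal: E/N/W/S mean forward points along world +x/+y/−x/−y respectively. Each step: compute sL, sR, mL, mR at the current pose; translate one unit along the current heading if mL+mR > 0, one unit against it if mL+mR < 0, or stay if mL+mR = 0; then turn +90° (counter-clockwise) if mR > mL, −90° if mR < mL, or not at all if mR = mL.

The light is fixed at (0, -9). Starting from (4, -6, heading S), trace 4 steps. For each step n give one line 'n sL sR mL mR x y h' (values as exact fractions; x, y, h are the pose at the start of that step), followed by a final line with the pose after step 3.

0 120/49 120 5940/49 -2820/49 4 -6 S
1 60 60/13 450/13 750/13 4 -7 W
2 120/37 120 4500/37 -2100/37 3 -7 S
3 30 15/2 45/2 105/4 3 -8 W
final 2 -8 S

n=0: pose=(4,-6,S); sL=120/49, sR=120; mL=5940/49, mR=-2820/49; mL+mR=3120/49 → advance +1; mR−mL=-8760/49 → turn -1·90°
n=1: pose=(4,-7,W); sL=60, sR=60/13; mL=450/13, mR=750/13; mL+mR=1200/13 → advance +1; mR−mL=300/13 → turn +1·90°
n=2: pose=(3,-7,S); sL=120/37, sR=120; mL=4500/37, mR=-2100/37; mL+mR=2400/37 → advance +1; mR−mL=-6600/37 → turn -1·90°
n=3: pose=(3,-8,W); sL=30, sR=15/2; mL=45/2, mR=105/4; mL+mR=195/4 → advance +1; mR−mL=15/4 → turn +1·90°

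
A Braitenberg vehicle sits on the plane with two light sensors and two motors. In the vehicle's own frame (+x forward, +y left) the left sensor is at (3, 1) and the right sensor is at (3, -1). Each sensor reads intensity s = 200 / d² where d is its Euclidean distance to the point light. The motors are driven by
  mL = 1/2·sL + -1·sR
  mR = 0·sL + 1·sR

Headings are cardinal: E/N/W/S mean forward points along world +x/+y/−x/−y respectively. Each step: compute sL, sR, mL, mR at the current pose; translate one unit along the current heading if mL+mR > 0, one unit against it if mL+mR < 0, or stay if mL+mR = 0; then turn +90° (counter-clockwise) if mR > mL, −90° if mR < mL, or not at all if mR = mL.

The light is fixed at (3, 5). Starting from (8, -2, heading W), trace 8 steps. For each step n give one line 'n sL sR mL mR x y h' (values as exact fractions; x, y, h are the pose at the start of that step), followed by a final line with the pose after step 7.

n=0: pose=(8,-2,W); sL=50/17, sR=5; mL=-60/17, mR=5; mL+mR=25/17 → advance +1; mR−mL=145/17 → turn +1·90°
n=1: pose=(7,-2,S); sL=8/5, sR=200/109; mL=-564/545, mR=200/109; mL+mR=4/5 → advance +1; mR−mL=1564/545 → turn +1·90°
n=2: pose=(7,-3,E); sL=100/49, sR=20/13; mL=-330/637, mR=20/13; mL+mR=50/49 → advance +1; mR−mL=1310/637 → turn +1·90°
n=3: pose=(8,-3,N); sL=200/41, sR=200/61; mL=-2100/2501, mR=200/61; mL+mR=100/41 → advance +1; mR−mL=10300/2501 → turn +1·90°
n=4: pose=(8,-2,W); sL=50/17, sR=5; mL=-60/17, mR=5; mL+mR=25/17 → advance +1; mR−mL=145/17 → turn +1·90°
n=5: pose=(7,-2,S); sL=8/5, sR=200/109; mL=-564/545, mR=200/109; mL+mR=4/5 → advance +1; mR−mL=1564/545 → turn +1·90°
n=6: pose=(7,-3,E); sL=100/49, sR=20/13; mL=-330/637, mR=20/13; mL+mR=50/49 → advance +1; mR−mL=1310/637 → turn +1·90°
n=7: pose=(8,-3,N); sL=200/41, sR=200/61; mL=-2100/2501, mR=200/61; mL+mR=100/41 → advance +1; mR−mL=10300/2501 → turn +1·90°

0 50/17 5 -60/17 5 8 -2 W
1 8/5 200/109 -564/545 200/109 7 -2 S
2 100/49 20/13 -330/637 20/13 7 -3 E
3 200/41 200/61 -2100/2501 200/61 8 -3 N
4 50/17 5 -60/17 5 8 -2 W
5 8/5 200/109 -564/545 200/109 7 -2 S
6 100/49 20/13 -330/637 20/13 7 -3 E
7 200/41 200/61 -2100/2501 200/61 8 -3 N
final 8 -2 W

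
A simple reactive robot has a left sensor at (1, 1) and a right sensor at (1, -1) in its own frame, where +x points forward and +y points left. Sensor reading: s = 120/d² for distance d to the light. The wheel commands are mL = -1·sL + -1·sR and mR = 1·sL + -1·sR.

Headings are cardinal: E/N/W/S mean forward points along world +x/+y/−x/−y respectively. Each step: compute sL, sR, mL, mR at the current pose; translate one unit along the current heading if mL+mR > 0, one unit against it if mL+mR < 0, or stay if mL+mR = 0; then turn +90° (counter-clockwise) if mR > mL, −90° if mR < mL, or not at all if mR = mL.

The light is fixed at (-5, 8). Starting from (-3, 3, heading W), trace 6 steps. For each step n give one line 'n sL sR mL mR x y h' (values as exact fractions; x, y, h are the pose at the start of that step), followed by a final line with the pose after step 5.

n=0: pose=(-3,3,W); sL=120/37, sR=120/17; mL=-6480/629, mR=-2400/629; mL+mR=-240/17 → advance -1; mR−mL=240/37 → turn +1·90°
n=1: pose=(-2,3,S); sL=30/13, sR=3; mL=-69/13, mR=-9/13; mL+mR=-6 → advance -1; mR−mL=60/13 → turn +1·90°
n=2: pose=(-2,4,E); sL=24/5, sR=120/41; mL=-1584/205, mR=384/205; mL+mR=-240/41 → advance -1; mR−mL=48/5 → turn +1·90°
n=3: pose=(-3,4,N); sL=12, sR=20/3; mL=-56/3, mR=16/3; mL+mR=-40/3 → advance -1; mR−mL=24 → turn +1·90°
n=4: pose=(-3,3,W); sL=120/37, sR=120/17; mL=-6480/629, mR=-2400/629; mL+mR=-240/17 → advance -1; mR−mL=240/37 → turn +1·90°
n=5: pose=(-2,3,S); sL=30/13, sR=3; mL=-69/13, mR=-9/13; mL+mR=-6 → advance -1; mR−mL=60/13 → turn +1·90°

0 120/37 120/17 -6480/629 -2400/629 -3 3 W
1 30/13 3 -69/13 -9/13 -2 3 S
2 24/5 120/41 -1584/205 384/205 -2 4 E
3 12 20/3 -56/3 16/3 -3 4 N
4 120/37 120/17 -6480/629 -2400/629 -3 3 W
5 30/13 3 -69/13 -9/13 -2 3 S
final -2 4 E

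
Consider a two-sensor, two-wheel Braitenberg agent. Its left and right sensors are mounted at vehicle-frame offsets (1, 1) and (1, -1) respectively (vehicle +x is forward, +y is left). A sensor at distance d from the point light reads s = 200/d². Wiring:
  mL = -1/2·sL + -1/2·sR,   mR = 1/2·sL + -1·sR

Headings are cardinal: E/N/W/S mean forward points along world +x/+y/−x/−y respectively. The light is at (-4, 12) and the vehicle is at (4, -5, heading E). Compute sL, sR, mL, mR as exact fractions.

200/337 40/81 -14840/27297 -5380/27297

left sensor world pos  = (5, -4); dL² = 337
right sensor world pos = (5, -6); dR² = 405
sL = 200/337 = 200/337
sR = 200/405 = 40/81
mL = -1/2·sL + -1/2·sR = -14840/27297
mR = 1/2·sL + -1·sR = -5380/27297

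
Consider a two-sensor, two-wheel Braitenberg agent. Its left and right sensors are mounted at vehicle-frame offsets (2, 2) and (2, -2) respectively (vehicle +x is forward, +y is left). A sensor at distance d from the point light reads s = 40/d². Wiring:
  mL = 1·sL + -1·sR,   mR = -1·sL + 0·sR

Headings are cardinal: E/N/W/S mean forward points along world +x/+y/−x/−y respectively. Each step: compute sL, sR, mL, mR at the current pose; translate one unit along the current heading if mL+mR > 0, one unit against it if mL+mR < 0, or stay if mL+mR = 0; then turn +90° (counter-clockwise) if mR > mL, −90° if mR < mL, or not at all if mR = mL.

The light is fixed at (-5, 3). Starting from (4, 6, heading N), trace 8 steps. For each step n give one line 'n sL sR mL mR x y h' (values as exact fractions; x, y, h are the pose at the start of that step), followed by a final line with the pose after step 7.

0 20/37 20/73 720/2701 -20/37 4 6 N
1 40/137 40/121 -640/16577 -40/137 4 5 E
2 2/5 10/9 -32/45 -2/5 3 5 S
3 8/25 40/101 -192/2525 -8/25 3 6 E
4 20/41 20/13 -560/533 -20/41 2 6 S
5 40/117 8/17 -256/1989 -40/117 2 7 E
6 10/17 2 -24/17 -10/17 1 7 S
7 40/113 40/73 -1600/8249 -40/113 1 8 E
final 0 8 S

n=0: pose=(4,6,N); sL=20/37, sR=20/73; mL=720/2701, mR=-20/37; mL+mR=-20/73 → advance -1; mR−mL=-2180/2701 → turn -1·90°
n=1: pose=(4,5,E); sL=40/137, sR=40/121; mL=-640/16577, mR=-40/137; mL+mR=-40/121 → advance -1; mR−mL=-4200/16577 → turn -1·90°
n=2: pose=(3,5,S); sL=2/5, sR=10/9; mL=-32/45, mR=-2/5; mL+mR=-10/9 → advance -1; mR−mL=14/45 → turn +1·90°
n=3: pose=(3,6,E); sL=8/25, sR=40/101; mL=-192/2525, mR=-8/25; mL+mR=-40/101 → advance -1; mR−mL=-616/2525 → turn -1·90°
n=4: pose=(2,6,S); sL=20/41, sR=20/13; mL=-560/533, mR=-20/41; mL+mR=-20/13 → advance -1; mR−mL=300/533 → turn +1·90°
n=5: pose=(2,7,E); sL=40/117, sR=8/17; mL=-256/1989, mR=-40/117; mL+mR=-8/17 → advance -1; mR−mL=-424/1989 → turn -1·90°
n=6: pose=(1,7,S); sL=10/17, sR=2; mL=-24/17, mR=-10/17; mL+mR=-2 → advance -1; mR−mL=14/17 → turn +1·90°
n=7: pose=(1,8,E); sL=40/113, sR=40/73; mL=-1600/8249, mR=-40/113; mL+mR=-40/73 → advance -1; mR−mL=-1320/8249 → turn -1·90°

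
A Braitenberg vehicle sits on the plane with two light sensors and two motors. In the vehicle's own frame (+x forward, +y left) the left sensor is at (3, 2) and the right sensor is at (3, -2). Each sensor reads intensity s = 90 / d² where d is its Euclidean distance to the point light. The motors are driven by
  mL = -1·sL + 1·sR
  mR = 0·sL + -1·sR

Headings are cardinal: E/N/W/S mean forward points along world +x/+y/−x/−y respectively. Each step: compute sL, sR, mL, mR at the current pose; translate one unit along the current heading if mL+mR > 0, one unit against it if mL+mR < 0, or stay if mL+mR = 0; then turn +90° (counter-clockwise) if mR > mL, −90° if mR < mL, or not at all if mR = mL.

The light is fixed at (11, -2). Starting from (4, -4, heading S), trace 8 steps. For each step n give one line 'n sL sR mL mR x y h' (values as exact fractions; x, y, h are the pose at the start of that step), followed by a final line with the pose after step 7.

n=0: pose=(4,-4,S); sL=9/5, sR=45/53; mL=-252/265, mR=-45/53; mL+mR=-9/5 → advance -1; mR−mL=27/265 → turn +1·90°
n=1: pose=(4,-3,E); sL=90/17, sR=18/5; mL=-144/85, mR=-18/5; mL+mR=-90/17 → advance -1; mR−mL=-162/85 → turn -1·90°
n=2: pose=(3,-3,S); sL=45/26, sR=45/58; mL=-360/377, mR=-45/58; mL+mR=-45/26 → advance -1; mR−mL=135/754 → turn +1·90°
n=3: pose=(3,-2,E); sL=90/29, sR=90/29; mL=0, mR=-90/29; mL+mR=-90/29 → advance -1; mR−mL=-90/29 → turn -1·90°
n=4: pose=(2,-2,S); sL=45/29, sR=9/13; mL=-324/377, mR=-9/13; mL+mR=-45/29 → advance -1; mR−mL=63/377 → turn +1·90°
n=5: pose=(2,-1,E); sL=2, sR=90/37; mL=16/37, mR=-90/37; mL+mR=-2 → advance -1; mR−mL=-106/37 → turn -1·90°
n=6: pose=(1,-1,S); sL=45/34, sR=45/74; mL=-450/629, mR=-45/74; mL+mR=-45/34 → advance -1; mR−mL=135/1258 → turn +1·90°
n=7: pose=(1,0,E); sL=18/13, sR=90/49; mL=288/637, mR=-90/49; mL+mR=-18/13 → advance -1; mR−mL=-1458/637 → turn -1·90°

0 9/5 45/53 -252/265 -45/53 4 -4 S
1 90/17 18/5 -144/85 -18/5 4 -3 E
2 45/26 45/58 -360/377 -45/58 3 -3 S
3 90/29 90/29 0 -90/29 3 -2 E
4 45/29 9/13 -324/377 -9/13 2 -2 S
5 2 90/37 16/37 -90/37 2 -1 E
6 45/34 45/74 -450/629 -45/74 1 -1 S
7 18/13 90/49 288/637 -90/49 1 0 E
final 0 0 S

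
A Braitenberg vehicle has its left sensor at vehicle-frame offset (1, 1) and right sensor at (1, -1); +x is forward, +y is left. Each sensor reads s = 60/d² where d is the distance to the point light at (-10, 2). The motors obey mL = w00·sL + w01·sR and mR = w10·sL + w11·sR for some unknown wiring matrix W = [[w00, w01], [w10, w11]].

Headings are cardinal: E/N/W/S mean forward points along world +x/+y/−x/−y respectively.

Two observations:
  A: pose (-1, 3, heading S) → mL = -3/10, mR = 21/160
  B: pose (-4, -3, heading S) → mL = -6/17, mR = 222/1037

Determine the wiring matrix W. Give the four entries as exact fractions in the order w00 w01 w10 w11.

obs A: pose=(-1,3,S) → sL=3/5, sR=15/16, mL=-3/10, mR=21/160
obs B: pose=(-4,-3,S) → sL=12/17, sR=60/61, mL=-6/17, mR=222/1037
sensor matrix S = [[3/5, 15/16], [12/17, 60/61]]; det S = -297/4148
solve [mL_A; mL_B] = S·[w00; w01] and [mR_A; mR_B] = S·[w10; w11]:
  w00 = -1/2, w01 = 0, w10 = 1, w11 = -1/2

-1/2 0 1 -1/2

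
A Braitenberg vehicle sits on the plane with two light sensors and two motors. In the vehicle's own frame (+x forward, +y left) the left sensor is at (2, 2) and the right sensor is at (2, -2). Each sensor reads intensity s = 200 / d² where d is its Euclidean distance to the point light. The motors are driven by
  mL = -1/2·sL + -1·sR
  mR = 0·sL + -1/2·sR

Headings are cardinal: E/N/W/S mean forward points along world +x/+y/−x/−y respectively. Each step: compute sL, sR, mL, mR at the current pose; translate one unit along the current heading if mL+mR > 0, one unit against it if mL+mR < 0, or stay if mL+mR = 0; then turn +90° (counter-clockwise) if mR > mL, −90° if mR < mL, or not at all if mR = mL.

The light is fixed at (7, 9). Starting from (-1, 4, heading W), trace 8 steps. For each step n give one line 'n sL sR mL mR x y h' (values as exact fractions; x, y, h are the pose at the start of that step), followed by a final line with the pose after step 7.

0 200/149 200/109 -40700/16241 -100/109 -1 4 W
1 100/37 20/13 -1390/481 -10/13 0 4 S
2 200/29 200/61 -11900/1769 -100/61 0 5 E
3 25/13 5 -155/26 -5/2 -1 5 N
4 200/149 200/109 -40700/16241 -100/109 -1 4 W
5 100/37 20/13 -1390/481 -10/13 0 4 S
6 200/29 200/61 -11900/1769 -100/61 0 5 E
7 25/13 5 -155/26 -5/2 -1 5 N
final -1 4 W

n=0: pose=(-1,4,W); sL=200/149, sR=200/109; mL=-40700/16241, mR=-100/109; mL+mR=-55600/16241 → advance -1; mR−mL=25800/16241 → turn +1·90°
n=1: pose=(0,4,S); sL=100/37, sR=20/13; mL=-1390/481, mR=-10/13; mL+mR=-1760/481 → advance -1; mR−mL=1020/481 → turn +1·90°
n=2: pose=(0,5,E); sL=200/29, sR=200/61; mL=-11900/1769, mR=-100/61; mL+mR=-14800/1769 → advance -1; mR−mL=9000/1769 → turn +1·90°
n=3: pose=(-1,5,N); sL=25/13, sR=5; mL=-155/26, mR=-5/2; mL+mR=-110/13 → advance -1; mR−mL=45/13 → turn +1·90°
n=4: pose=(-1,4,W); sL=200/149, sR=200/109; mL=-40700/16241, mR=-100/109; mL+mR=-55600/16241 → advance -1; mR−mL=25800/16241 → turn +1·90°
n=5: pose=(0,4,S); sL=100/37, sR=20/13; mL=-1390/481, mR=-10/13; mL+mR=-1760/481 → advance -1; mR−mL=1020/481 → turn +1·90°
n=6: pose=(0,5,E); sL=200/29, sR=200/61; mL=-11900/1769, mR=-100/61; mL+mR=-14800/1769 → advance -1; mR−mL=9000/1769 → turn +1·90°
n=7: pose=(-1,5,N); sL=25/13, sR=5; mL=-155/26, mR=-5/2; mL+mR=-110/13 → advance -1; mR−mL=45/13 → turn +1·90°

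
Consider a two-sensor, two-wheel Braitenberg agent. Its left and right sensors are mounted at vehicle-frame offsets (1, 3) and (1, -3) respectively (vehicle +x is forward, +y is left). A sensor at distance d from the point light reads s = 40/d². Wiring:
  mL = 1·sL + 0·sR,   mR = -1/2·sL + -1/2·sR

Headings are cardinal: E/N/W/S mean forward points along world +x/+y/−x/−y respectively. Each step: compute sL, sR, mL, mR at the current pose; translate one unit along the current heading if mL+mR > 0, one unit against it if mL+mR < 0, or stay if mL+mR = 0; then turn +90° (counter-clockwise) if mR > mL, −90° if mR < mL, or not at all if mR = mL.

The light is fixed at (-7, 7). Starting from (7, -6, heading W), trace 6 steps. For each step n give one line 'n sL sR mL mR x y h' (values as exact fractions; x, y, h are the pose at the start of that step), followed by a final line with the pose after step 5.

0 8/85 40/269 8/85 -2776/22865 7 -6 W
1 5/36 10/117 5/36 -35/312 8 -6 N
2 40/337 40/481 40/337 -16360/162097 8 -5 E
3 4/53 20/169 4/53 -868/8957 9 -5 S
4 40/421 40/289 40/421 -14200/121669 9 -4 W
5 5/37 2/25 5/37 -199/1850 10 -4 N
final 10 -3 E

n=0: pose=(7,-6,W); sL=8/85, sR=40/269; mL=8/85, mR=-2776/22865; mL+mR=-624/22865 → advance -1; mR−mL=-4928/22865 → turn -1·90°
n=1: pose=(8,-6,N); sL=5/36, sR=10/117; mL=5/36, mR=-35/312; mL+mR=25/936 → advance +1; mR−mL=-235/936 → turn -1·90°
n=2: pose=(8,-5,E); sL=40/337, sR=40/481; mL=40/337, mR=-16360/162097; mL+mR=2880/162097 → advance +1; mR−mL=-35600/162097 → turn -1·90°
n=3: pose=(9,-5,S); sL=4/53, sR=20/169; mL=4/53, mR=-868/8957; mL+mR=-192/8957 → advance -1; mR−mL=-1544/8957 → turn -1·90°
n=4: pose=(9,-4,W); sL=40/421, sR=40/289; mL=40/421, mR=-14200/121669; mL+mR=-2640/121669 → advance -1; mR−mL=-25760/121669 → turn -1·90°
n=5: pose=(10,-4,N); sL=5/37, sR=2/25; mL=5/37, mR=-199/1850; mL+mR=51/1850 → advance +1; mR−mL=-449/1850 → turn -1·90°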